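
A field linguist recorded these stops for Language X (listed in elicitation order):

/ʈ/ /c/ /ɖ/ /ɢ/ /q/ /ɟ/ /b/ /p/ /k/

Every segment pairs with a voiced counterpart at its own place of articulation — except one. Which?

/k/

Bilabial: /p/ ~ /b/
Retroflex: /ʈ/ ~ /ɖ/
Palatal: /c/ ~ /ɟ/
Uvular: /q/ ~ /ɢ/
Velar: only /k/ (voiceless); no voiced partner.
So /k/ is the unpaired segment.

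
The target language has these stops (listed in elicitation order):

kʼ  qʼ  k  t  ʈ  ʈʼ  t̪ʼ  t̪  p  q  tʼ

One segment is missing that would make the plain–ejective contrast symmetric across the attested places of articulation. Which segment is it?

bilabial: plain /p/, ejective —.
dental: plain /t̪/, ejective /t̪ʼ/.
alveolar: plain /t/, ejective /tʼ/.
retroflex: plain /ʈ/, ejective /ʈʼ/.
velar: plain /k/, ejective /kʼ/.
uvular: plain /q/, ejective /qʼ/.
The bilabial row has no ejective member, so the gap is the ejective bilabial stop /pʼ/.

/pʼ/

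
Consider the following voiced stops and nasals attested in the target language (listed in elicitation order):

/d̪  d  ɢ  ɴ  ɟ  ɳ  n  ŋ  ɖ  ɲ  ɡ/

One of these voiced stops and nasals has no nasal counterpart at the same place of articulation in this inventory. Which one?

/d̪/

Alveolar: /d/ ~ /n/
Retroflex: /ɖ/ ~ /ɳ/
Palatal: /ɟ/ ~ /ɲ/
Velar: /ɡ/ ~ /ŋ/
Uvular: /ɢ/ ~ /ɴ/
Dental: only /d̪/ (oral stop); no nasal partner.
So /d̪/ is the unpaired segment.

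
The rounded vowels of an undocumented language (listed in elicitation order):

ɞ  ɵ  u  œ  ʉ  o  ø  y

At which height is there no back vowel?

low-mid

high: front /y/, central /ʉ/, back /u/.
high-mid: front /ø/, central /ɵ/, back /o/.
low-mid: front /œ/, central /ɞ/, back —.
Every height has a back member except low-mid, where /ɔ/ would be expected.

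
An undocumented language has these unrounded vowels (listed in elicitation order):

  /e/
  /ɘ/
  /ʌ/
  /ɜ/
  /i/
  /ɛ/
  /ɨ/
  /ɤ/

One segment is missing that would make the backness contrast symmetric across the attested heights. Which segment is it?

height            front     central   back    
high              i         ɨ         —       
high-mid          e         ɘ         ɤ       
low-mid           ɛ         ɜ         ʌ       
The high row has no back member, so the gap is the high back unrounded vowel /ɯ/.

/ɯ/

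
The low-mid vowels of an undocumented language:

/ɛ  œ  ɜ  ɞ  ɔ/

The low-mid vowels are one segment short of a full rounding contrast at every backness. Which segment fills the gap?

backness          unrounded  rounded 
front             ɛ         œ       
central           ɜ         ɞ       
back              —         ɔ       
The back row has no unrounded member, so the gap is the back unrounded vowel /ʌ/.

/ʌ/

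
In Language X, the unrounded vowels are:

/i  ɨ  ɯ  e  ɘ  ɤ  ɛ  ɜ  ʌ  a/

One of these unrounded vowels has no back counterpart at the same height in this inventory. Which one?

High: /i/ ~ /ɨ/ ~ /ɯ/
High-mid: /e/ ~ /ɘ/ ~ /ɤ/
Low-mid: /ɛ/ ~ /ɜ/ ~ /ʌ/
Low: only /a/ (front); no back partner.
So /a/ is the unpaired segment.

/a/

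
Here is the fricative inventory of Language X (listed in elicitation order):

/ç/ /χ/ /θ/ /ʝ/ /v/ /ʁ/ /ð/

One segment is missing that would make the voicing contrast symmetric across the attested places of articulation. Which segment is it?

/f/

place of articulation  voiceless  voiced  
labiodental       —         v       
dental            θ         ð       
palatal           ç         ʝ       
uvular            χ         ʁ       
The labiodental row has no voiceless member, so the gap is the voiceless labiodental fricative /f/.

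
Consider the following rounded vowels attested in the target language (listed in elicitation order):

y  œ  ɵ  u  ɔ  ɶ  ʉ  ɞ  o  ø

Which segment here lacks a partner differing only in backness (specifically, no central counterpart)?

High: /y/ ~ /ʉ/ ~ /u/
High-mid: /ø/ ~ /ɵ/ ~ /o/
Low-mid: /œ/ ~ /ɞ/ ~ /ɔ/
Low: only /ɶ/ (front); no central partner.
So /ɶ/ is the unpaired segment.

/ɶ/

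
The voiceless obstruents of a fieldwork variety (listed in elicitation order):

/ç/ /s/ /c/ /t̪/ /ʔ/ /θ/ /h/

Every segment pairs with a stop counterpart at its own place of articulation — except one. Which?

Dental: /t̪/ ~ /θ/
Palatal: /c/ ~ /ç/
Glottal: /ʔ/ ~ /h/
Alveolar: only /s/ (fricative); no stop partner.
So /s/ is the unpaired segment.

/s/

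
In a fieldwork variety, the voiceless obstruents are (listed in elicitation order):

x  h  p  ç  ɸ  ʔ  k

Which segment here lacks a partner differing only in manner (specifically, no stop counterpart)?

Bilabial: /p/ ~ /ɸ/
Velar: /k/ ~ /x/
Glottal: /ʔ/ ~ /h/
Palatal: only /ç/ (fricative); no stop partner.
So /ç/ is the unpaired segment.

/ç/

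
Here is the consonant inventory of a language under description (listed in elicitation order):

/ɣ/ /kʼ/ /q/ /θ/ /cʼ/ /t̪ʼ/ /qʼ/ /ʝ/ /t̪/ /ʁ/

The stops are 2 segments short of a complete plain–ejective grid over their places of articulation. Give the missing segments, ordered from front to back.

/c/, /k/

dental: plain /t̪/, ejective /t̪ʼ/.
palatal: plain —, ejective /cʼ/.
velar: plain —, ejective /kʼ/.
uvular: plain /q/, ejective /qʼ/.
Gaps, from front to back: palatal lacks plain (/c/); velar lacks plain (/k/).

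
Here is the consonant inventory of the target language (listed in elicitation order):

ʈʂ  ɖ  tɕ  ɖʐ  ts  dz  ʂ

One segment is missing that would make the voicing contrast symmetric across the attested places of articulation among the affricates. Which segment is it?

/dʑ/

alveolar: voiceless /ts/, voiced /dz/.
retroflex: voiceless /ʈʂ/, voiced /ɖʐ/.
alveolo-palatal: voiceless /tɕ/, voiced —.
The alveolo-palatal row has no voiced member, so the gap is the voiced alveolo-palatal affricate /dʑ/.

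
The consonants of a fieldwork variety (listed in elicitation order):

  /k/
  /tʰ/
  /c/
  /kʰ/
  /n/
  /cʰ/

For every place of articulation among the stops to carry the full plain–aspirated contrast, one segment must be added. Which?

alveolar: plain —, aspirated /tʰ/.
palatal: plain /c/, aspirated /cʰ/.
velar: plain /k/, aspirated /kʰ/.
The alveolar row has no plain member, so the gap is the plain alveolar stop /t/.

/t/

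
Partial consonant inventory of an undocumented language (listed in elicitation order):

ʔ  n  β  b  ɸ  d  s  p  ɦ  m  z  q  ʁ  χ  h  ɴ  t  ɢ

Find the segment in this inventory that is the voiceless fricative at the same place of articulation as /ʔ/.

/ʔ/ is a voiceless glottal stop.
The voiceless fricative at the same place is a voiceless glottal fricative — in this inventory, /h/.

/h/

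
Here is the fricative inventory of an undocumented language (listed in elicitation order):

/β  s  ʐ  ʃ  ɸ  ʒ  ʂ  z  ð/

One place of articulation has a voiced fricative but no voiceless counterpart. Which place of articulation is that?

dental

Voiceless: /ɸ/ (bilabial), /s/ (alveolar), /ʃ/ (postalveolar), /ʂ/ (retroflex).
Voiced: /β/ (bilabial), /ð/ (dental), /z/ (alveolar), /ʒ/ (postalveolar), /ʐ/ (retroflex).
Every place of articulation has a voiceless member except dental, where /θ/ would be expected.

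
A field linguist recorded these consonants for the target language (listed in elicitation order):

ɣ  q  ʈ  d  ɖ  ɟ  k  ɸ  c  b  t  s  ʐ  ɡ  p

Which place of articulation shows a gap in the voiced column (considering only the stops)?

Voiceless: /p/ (bilabial), /t/ (alveolar), /ʈ/ (retroflex), /c/ (palatal), /k/ (velar), /q/ (uvular).
Voiced: /b/ (bilabial), /d/ (alveolar), /ɖ/ (retroflex), /ɟ/ (palatal), /ɡ/ (velar).
Every place of articulation has a voiced member except uvular, where /ɢ/ would be expected.

uvular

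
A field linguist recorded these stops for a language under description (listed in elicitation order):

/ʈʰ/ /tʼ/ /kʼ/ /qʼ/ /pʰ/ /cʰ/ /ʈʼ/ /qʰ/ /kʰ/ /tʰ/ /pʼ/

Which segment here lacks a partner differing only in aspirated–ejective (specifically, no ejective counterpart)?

/cʰ/

Bilabial: /pʰ/ ~ /pʼ/
Alveolar: /tʰ/ ~ /tʼ/
Retroflex: /ʈʰ/ ~ /ʈʼ/
Velar: /kʰ/ ~ /kʼ/
Uvular: /qʰ/ ~ /qʼ/
Palatal: only /cʰ/ (aspirated); no ejective partner.
So /cʰ/ is the unpaired segment.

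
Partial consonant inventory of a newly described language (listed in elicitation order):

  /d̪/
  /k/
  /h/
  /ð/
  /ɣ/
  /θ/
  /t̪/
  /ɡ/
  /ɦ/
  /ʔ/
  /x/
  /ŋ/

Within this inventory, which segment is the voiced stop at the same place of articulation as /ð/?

/ð/ is a voiced dental fricative.
The voiced stop at the same place is a voiced dental stop — in this inventory, /d̪/.

/d̪/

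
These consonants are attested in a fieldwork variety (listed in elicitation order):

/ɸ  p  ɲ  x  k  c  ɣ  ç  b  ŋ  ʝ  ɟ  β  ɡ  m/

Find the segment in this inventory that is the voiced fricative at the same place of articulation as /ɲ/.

/ʝ/

/ɲ/ is a palatal nasal.
The voiced fricative at the same place is a voiced palatal fricative — in this inventory, /ʝ/.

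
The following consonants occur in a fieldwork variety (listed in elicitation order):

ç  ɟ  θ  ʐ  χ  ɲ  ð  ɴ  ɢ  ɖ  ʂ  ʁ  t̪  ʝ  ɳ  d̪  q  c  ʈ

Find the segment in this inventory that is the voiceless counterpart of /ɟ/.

/ɟ/ is a voiced palatal stop.
The voiceless counterpart is a voiceless palatal stop — in this inventory, /c/.

/c/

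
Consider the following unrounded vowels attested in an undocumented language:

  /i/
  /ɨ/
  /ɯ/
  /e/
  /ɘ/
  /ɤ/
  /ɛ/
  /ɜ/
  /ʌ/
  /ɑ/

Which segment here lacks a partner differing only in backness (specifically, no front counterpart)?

/ɑ/

High: /i/ ~ /ɨ/ ~ /ɯ/
High-mid: /e/ ~ /ɘ/ ~ /ɤ/
Low-mid: /ɛ/ ~ /ɜ/ ~ /ʌ/
Low: only /ɑ/ (back); no front partner.
So /ɑ/ is the unpaired segment.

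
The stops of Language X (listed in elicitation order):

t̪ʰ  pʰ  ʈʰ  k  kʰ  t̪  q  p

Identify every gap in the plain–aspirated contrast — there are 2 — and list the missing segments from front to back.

Plain: /p/ (bilabial), /t̪/ (dental), /k/ (velar), /q/ (uvular).
Aspirated: /pʰ/ (bilabial), /t̪ʰ/ (dental), /ʈʰ/ (retroflex), /kʰ/ (velar).
Gaps, from front to back: retroflex lacks plain (/ʈ/); uvular lacks aspirated (/qʰ/).

/ʈ/, /qʰ/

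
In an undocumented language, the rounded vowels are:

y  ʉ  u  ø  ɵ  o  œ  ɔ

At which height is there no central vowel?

low-mid

height            front     central   back    
high              y         ʉ         u       
high-mid          ø         ɵ         o       
low-mid           œ         —         ɔ       
Every height has a central member except low-mid, where /ɞ/ would be expected.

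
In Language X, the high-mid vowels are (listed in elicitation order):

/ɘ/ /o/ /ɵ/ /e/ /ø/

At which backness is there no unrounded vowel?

backness          unrounded  rounded 
front             e         ø       
central           ɘ         ɵ       
back              —         o       
Every backness has an unrounded member except back, where /ɤ/ would be expected.

back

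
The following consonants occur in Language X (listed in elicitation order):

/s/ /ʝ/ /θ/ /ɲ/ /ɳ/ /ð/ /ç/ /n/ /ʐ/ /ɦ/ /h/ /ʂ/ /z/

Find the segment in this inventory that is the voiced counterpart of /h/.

/ɦ/

/h/ is a voiceless glottal fricative.
The voiced counterpart is a voiced glottal fricative — in this inventory, /ɦ/.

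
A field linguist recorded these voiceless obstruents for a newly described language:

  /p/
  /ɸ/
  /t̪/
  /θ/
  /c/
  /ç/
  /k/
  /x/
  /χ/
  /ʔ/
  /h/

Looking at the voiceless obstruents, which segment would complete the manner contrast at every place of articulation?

bilabial: stop /p/, fricative /ɸ/.
dental: stop /t̪/, fricative /θ/.
palatal: stop /c/, fricative /ç/.
velar: stop /k/, fricative /x/.
uvular: stop —, fricative /χ/.
glottal: stop /ʔ/, fricative /h/.
The uvular row has no stop member, so the gap is the uvular stop /q/.

/q/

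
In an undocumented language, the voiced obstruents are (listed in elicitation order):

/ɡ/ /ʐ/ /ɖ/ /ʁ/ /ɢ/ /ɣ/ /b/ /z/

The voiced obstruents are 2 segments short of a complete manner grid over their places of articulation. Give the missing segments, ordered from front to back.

/β/, /d/

bilabial: stop /b/, fricative —.
alveolar: stop —, fricative /z/.
retroflex: stop /ɖ/, fricative /ʐ/.
velar: stop /ɡ/, fricative /ɣ/.
uvular: stop /ɢ/, fricative /ʁ/.
Gaps, from front to back: bilabial lacks fricative (/β/); alveolar lacks stop (/d/).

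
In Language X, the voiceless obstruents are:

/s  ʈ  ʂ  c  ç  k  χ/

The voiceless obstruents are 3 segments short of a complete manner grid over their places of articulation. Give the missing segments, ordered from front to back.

/t/, /x/, /q/

Stop: /ʈ/ (retroflex), /c/ (palatal), /k/ (velar).
Fricative: /s/ (alveolar), /ʂ/ (retroflex), /ç/ (palatal), /χ/ (uvular).
Gaps, from front to back: alveolar lacks stop (/t/); velar lacks fricative (/x/); uvular lacks stop (/q/).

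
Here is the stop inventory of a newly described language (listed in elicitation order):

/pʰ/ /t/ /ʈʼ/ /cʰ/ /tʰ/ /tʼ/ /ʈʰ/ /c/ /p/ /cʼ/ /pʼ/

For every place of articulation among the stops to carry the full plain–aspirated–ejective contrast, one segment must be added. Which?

/ʈ/

place of articulation  plain     aspirated  ejective
bilabial          p         pʰ        pʼ      
alveolar          t         tʰ        tʼ      
retroflex         —         ʈʰ        ʈʼ      
palatal           c         cʰ        cʼ      
The retroflex row has no plain member, so the gap is the plain retroflex stop /ʈ/.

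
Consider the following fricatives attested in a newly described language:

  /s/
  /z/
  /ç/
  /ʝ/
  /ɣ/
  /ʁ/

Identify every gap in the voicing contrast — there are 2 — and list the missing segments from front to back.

alveolar: voiceless /s/, voiced /z/.
palatal: voiceless /ç/, voiced /ʝ/.
velar: voiceless —, voiced /ɣ/.
uvular: voiceless —, voiced /ʁ/.
Gaps, from front to back: velar lacks voiceless (/x/); uvular lacks voiceless (/χ/).

/x/, /χ/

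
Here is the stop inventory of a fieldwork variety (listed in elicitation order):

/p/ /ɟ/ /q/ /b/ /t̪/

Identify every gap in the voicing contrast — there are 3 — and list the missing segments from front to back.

/d̪/, /c/, /ɢ/

place of articulation  voiceless  voiced  
bilabial          p         b       
dental            t̪        —       
palatal           —         ɟ       
uvular            q         —       
Gaps, from front to back: dental lacks voiced (/d̪/); palatal lacks voiceless (/c/); uvular lacks voiced (/ɢ/).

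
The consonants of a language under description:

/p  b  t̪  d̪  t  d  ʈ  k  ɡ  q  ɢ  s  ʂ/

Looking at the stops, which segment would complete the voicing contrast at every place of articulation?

/ɖ/

place of articulation  voiceless  voiced  
bilabial          p         b       
dental            t̪        d̪      
alveolar          t         d       
retroflex         ʈ         —       
velar             k         ɡ       
uvular            q         ɢ       
The retroflex row has no voiced member, so the gap is the voiced retroflex stop /ɖ/.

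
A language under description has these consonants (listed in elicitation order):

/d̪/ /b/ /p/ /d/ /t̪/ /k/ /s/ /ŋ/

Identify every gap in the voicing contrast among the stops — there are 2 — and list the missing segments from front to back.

/t/, /ɡ/

Voiceless: /p/ (bilabial), /t̪/ (dental), /k/ (velar).
Voiced: /b/ (bilabial), /d̪/ (dental), /d/ (alveolar).
Gaps, from front to back: alveolar lacks voiceless (/t/); velar lacks voiced (/ɡ/).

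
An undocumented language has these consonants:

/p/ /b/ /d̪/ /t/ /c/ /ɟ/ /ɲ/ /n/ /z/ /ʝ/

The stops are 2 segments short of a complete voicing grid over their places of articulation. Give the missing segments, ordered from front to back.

/t̪/, /d/

Voiceless: /p/ (bilabial), /t/ (alveolar), /c/ (palatal).
Voiced: /b/ (bilabial), /d̪/ (dental), /ɟ/ (palatal).
Gaps, from front to back: dental lacks voiceless (/t̪/); alveolar lacks voiced (/d/).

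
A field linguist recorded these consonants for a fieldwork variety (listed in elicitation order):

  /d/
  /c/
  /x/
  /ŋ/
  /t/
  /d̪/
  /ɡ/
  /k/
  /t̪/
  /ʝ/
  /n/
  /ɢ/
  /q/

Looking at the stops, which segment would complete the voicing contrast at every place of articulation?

dental: voiceless /t̪/, voiced /d̪/.
alveolar: voiceless /t/, voiced /d/.
palatal: voiceless /c/, voiced —.
velar: voiceless /k/, voiced /ɡ/.
uvular: voiceless /q/, voiced /ɢ/.
The palatal row has no voiced member, so the gap is the voiced palatal stop /ɟ/.

/ɟ/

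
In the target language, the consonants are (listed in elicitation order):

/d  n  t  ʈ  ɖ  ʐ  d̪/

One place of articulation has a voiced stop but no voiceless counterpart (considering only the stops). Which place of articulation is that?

dental

dental: voiceless —, voiced /d̪/.
alveolar: voiceless /t/, voiced /d/.
retroflex: voiceless /ʈ/, voiced /ɖ/.
Every place of articulation has a voiceless member except dental, where /t̪/ would be expected.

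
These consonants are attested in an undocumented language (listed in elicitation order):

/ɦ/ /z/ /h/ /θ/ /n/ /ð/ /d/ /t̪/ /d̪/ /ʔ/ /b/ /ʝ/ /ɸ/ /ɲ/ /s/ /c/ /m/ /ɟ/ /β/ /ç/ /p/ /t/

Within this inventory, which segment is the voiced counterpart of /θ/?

/ð/

/θ/ is a voiceless dental fricative.
The voiced counterpart is a voiced dental fricative — in this inventory, /ð/.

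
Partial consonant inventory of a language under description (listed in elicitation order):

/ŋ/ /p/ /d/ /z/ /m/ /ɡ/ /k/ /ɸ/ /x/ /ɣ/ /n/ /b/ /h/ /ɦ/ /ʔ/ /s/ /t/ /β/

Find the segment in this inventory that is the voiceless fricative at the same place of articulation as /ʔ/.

/h/

/ʔ/ is a voiceless glottal stop.
The voiceless fricative at the same place is a voiceless glottal fricative — in this inventory, /h/.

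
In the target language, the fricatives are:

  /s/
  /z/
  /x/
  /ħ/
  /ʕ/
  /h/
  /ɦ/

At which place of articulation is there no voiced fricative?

velar

alveolar: voiceless /s/, voiced /z/.
velar: voiceless /x/, voiced —.
pharyngeal: voiceless /ħ/, voiced /ʕ/.
glottal: voiceless /h/, voiced /ɦ/.
Every place of articulation has a voiced member except velar, where /ɣ/ would be expected.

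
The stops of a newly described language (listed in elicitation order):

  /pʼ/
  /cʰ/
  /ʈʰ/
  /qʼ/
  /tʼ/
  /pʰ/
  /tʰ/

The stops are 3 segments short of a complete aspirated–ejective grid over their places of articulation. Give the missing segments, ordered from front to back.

place of articulation  aspirated  ejective
bilabial          pʰ        pʼ      
alveolar          tʰ        tʼ      
retroflex         ʈʰ        —       
palatal           cʰ        —       
uvular            —         qʼ      
Gaps, from front to back: retroflex lacks ejective (/ʈʼ/); palatal lacks ejective (/cʼ/); uvular lacks aspirated (/qʰ/).

/ʈʼ/, /cʼ/, /qʰ/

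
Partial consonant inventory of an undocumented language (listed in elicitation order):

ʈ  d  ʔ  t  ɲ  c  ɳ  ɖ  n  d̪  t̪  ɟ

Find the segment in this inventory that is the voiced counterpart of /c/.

/ɟ/

/c/ is a voiceless palatal stop.
The voiced counterpart is a voiced palatal stop — in this inventory, /ɟ/.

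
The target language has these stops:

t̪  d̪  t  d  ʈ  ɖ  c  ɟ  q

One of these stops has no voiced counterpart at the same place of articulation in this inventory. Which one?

Dental: /t̪/ ~ /d̪/
Alveolar: /t/ ~ /d/
Retroflex: /ʈ/ ~ /ɖ/
Palatal: /c/ ~ /ɟ/
Uvular: only /q/ (voiceless); no voiced partner.
So /q/ is the unpaired segment.

/q/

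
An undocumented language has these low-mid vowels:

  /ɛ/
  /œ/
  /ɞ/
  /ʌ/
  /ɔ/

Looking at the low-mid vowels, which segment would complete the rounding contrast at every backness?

backness          unrounded  rounded 
front             ɛ         œ       
central           —         ɞ       
back              ʌ         ɔ       
The central row has no unrounded member, so the gap is the central unrounded vowel /ɜ/.

/ɜ/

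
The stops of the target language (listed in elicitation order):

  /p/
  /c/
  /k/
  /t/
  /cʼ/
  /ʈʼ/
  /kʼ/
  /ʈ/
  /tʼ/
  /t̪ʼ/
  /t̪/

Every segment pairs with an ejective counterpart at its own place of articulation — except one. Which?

Dental: /t̪/ ~ /t̪ʼ/
Alveolar: /t/ ~ /tʼ/
Retroflex: /ʈ/ ~ /ʈʼ/
Palatal: /c/ ~ /cʼ/
Velar: /k/ ~ /kʼ/
Bilabial: only /p/ (plain); no ejective partner.
So /p/ is the unpaired segment.

/p/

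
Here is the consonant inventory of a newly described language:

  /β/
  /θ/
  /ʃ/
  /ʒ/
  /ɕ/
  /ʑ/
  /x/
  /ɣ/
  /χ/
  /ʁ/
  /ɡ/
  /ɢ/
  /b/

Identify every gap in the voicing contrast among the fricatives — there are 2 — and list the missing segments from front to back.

/ɸ/, /ð/

Voiceless: /θ/ (dental), /ʃ/ (postalveolar), /ɕ/ (alveolo-palatal), /x/ (velar), /χ/ (uvular).
Voiced: /β/ (bilabial), /ʒ/ (postalveolar), /ʑ/ (alveolo-palatal), /ɣ/ (velar), /ʁ/ (uvular).
Gaps, from front to back: bilabial lacks voiceless (/ɸ/); dental lacks voiced (/ð/).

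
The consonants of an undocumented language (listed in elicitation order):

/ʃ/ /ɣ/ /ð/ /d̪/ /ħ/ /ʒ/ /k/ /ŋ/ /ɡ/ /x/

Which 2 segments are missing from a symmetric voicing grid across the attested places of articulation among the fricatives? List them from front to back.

/θ/, /ʕ/

place of articulation  voiceless  voiced  
dental            —         ð       
postalveolar      ʃ         ʒ       
velar             x         ɣ       
pharyngeal        ħ         —       
Gaps, from front to back: dental lacks voiceless (/θ/); pharyngeal lacks voiced (/ʕ/).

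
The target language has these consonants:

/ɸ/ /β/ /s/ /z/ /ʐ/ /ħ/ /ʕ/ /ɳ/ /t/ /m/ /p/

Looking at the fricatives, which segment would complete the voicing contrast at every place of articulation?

/ʂ/

place of articulation  voiceless  voiced  
bilabial          ɸ         β       
alveolar          s         z       
retroflex         —         ʐ       
pharyngeal        ħ         ʕ       
The retroflex row has no voiceless member, so the gap is the voiceless retroflex fricative /ʂ/.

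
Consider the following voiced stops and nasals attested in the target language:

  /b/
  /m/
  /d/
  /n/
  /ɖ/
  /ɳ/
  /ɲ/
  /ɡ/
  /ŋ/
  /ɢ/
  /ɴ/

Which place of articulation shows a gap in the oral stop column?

palatal

Oral stop: /b/ (bilabial), /d/ (alveolar), /ɖ/ (retroflex), /ɡ/ (velar), /ɢ/ (uvular).
Nasal: /m/ (bilabial), /n/ (alveolar), /ɳ/ (retroflex), /ɲ/ (palatal), /ŋ/ (velar), /ɴ/ (uvular).
Every place of articulation has an oral stop member except palatal, where /ɟ/ would be expected.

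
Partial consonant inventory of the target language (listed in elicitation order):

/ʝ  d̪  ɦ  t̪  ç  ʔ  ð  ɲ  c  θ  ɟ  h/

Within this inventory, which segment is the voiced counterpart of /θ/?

/ð/

/θ/ is a voiceless dental fricative.
The voiced counterpart is a voiced dental fricative — in this inventory, /ð/.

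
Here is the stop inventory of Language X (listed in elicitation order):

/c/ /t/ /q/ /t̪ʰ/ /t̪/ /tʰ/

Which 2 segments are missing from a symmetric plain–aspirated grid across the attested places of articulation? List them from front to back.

/cʰ/, /qʰ/

Plain: /t̪/ (dental), /t/ (alveolar), /c/ (palatal), /q/ (uvular).
Aspirated: /t̪ʰ/ (dental), /tʰ/ (alveolar).
Gaps, from front to back: palatal lacks aspirated (/cʰ/); uvular lacks aspirated (/qʰ/).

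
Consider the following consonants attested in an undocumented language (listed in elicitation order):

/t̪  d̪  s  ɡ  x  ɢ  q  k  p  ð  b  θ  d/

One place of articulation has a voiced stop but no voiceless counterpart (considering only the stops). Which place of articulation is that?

alveolar

Voiceless: /p/ (bilabial), /t̪/ (dental), /k/ (velar), /q/ (uvular).
Voiced: /b/ (bilabial), /d̪/ (dental), /d/ (alveolar), /ɡ/ (velar), /ɢ/ (uvular).
Every place of articulation has a voiceless member except alveolar, where /t/ would be expected.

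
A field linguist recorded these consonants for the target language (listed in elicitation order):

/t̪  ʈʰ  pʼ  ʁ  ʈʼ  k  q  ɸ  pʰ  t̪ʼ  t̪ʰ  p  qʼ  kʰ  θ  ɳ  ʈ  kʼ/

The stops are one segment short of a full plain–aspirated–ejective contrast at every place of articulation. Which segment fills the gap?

Plain: /p/ (bilabial), /t̪/ (dental), /ʈ/ (retroflex), /k/ (velar), /q/ (uvular).
Aspirated: /pʰ/ (bilabial), /t̪ʰ/ (dental), /ʈʰ/ (retroflex), /kʰ/ (velar).
Ejective: /pʼ/ (bilabial), /t̪ʼ/ (dental), /ʈʼ/ (retroflex), /kʼ/ (velar), /qʼ/ (uvular).
The uvular row has no aspirated member, so the gap is the aspirated uvular stop /qʰ/.

/qʰ/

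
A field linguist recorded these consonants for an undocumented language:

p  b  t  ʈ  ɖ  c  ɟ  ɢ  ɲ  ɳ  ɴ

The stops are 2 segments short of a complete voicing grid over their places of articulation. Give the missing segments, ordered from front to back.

/d/, /q/

Voiceless: /p/ (bilabial), /t/ (alveolar), /ʈ/ (retroflex), /c/ (palatal).
Voiced: /b/ (bilabial), /ɖ/ (retroflex), /ɟ/ (palatal), /ɢ/ (uvular).
Gaps, from front to back: alveolar lacks voiced (/d/); uvular lacks voiceless (/q/).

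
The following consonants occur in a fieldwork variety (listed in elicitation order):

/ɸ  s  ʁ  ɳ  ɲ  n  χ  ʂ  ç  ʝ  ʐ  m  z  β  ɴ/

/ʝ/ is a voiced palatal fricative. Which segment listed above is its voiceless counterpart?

/ç/

The voiceless counterpart is a voiceless palatal fricative — in this inventory, /ç/.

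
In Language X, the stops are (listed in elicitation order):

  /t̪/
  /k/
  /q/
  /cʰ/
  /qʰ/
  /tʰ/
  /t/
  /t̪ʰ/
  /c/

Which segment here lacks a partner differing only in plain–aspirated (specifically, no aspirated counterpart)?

/k/

Dental: /t̪/ ~ /t̪ʰ/
Alveolar: /t/ ~ /tʰ/
Palatal: /c/ ~ /cʰ/
Uvular: /q/ ~ /qʰ/
Velar: only /k/ (plain); no aspirated partner.
So /k/ is the unpaired segment.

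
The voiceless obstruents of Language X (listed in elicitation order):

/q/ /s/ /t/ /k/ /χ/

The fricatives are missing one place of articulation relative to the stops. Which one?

Stop: /t/ (alveolar), /k/ (velar), /q/ (uvular).
Fricative: /s/ (alveolar), /χ/ (uvular).
Every place of articulation has a fricative member except velar, where /x/ would be expected.

velar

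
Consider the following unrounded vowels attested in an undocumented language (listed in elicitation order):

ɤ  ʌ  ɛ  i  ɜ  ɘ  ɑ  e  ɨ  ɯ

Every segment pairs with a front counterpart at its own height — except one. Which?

/ɑ/

High: /i/ ~ /ɨ/ ~ /ɯ/
High-mid: /e/ ~ /ɘ/ ~ /ɤ/
Low-mid: /ɛ/ ~ /ɜ/ ~ /ʌ/
Low: only /ɑ/ (back); no front partner.
So /ɑ/ is the unpaired segment.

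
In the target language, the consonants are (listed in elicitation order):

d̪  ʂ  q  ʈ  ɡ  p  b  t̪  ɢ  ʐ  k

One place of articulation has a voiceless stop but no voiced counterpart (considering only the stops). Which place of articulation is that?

place of articulation  voiceless  voiced  
bilabial          p         b       
dental            t̪        d̪      
retroflex         ʈ         —       
velar             k         ɡ       
uvular            q         ɢ       
Every place of articulation has a voiced member except retroflex, where /ɖ/ would be expected.

retroflex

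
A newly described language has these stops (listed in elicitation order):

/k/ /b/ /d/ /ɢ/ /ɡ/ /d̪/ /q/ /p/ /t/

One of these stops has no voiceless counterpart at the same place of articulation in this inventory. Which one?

Bilabial: /p/ ~ /b/
Alveolar: /t/ ~ /d/
Velar: /k/ ~ /ɡ/
Uvular: /q/ ~ /ɢ/
Dental: only /d̪/ (voiced); no voiceless partner.
So /d̪/ is the unpaired segment.

/d̪/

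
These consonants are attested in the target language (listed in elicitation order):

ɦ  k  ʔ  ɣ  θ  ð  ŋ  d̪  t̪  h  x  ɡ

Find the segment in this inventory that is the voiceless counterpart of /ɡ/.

/ɡ/ is a voiced velar stop.
The voiceless counterpart is a voiceless velar stop — in this inventory, /k/.

/k/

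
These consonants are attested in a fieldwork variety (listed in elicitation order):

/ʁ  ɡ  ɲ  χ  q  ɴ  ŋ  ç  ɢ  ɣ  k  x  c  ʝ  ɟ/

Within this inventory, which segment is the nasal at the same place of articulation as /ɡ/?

/ɡ/ is a voiced velar stop.
The nasal at the same place is a velar nasal — in this inventory, /ŋ/.

/ŋ/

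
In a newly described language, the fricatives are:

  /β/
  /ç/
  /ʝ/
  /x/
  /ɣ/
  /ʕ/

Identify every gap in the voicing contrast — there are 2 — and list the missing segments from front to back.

place of articulation  voiceless  voiced  
bilabial          —         β       
palatal           ç         ʝ       
velar             x         ɣ       
pharyngeal        —         ʕ       
Gaps, from front to back: bilabial lacks voiceless (/ɸ/); pharyngeal lacks voiceless (/ħ/).

/ɸ/, /ħ/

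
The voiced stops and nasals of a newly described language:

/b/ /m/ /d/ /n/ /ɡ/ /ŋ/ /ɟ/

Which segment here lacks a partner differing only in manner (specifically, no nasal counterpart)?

Bilabial: /b/ ~ /m/
Alveolar: /d/ ~ /n/
Velar: /ɡ/ ~ /ŋ/
Palatal: only /ɟ/ (oral stop); no nasal partner.
So /ɟ/ is the unpaired segment.

/ɟ/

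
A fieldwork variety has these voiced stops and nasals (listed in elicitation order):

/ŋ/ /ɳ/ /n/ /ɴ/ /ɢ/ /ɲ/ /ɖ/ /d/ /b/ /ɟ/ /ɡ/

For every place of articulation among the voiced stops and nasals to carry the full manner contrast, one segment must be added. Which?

/m/

Oral stop: /b/ (bilabial), /d/ (alveolar), /ɖ/ (retroflex), /ɟ/ (palatal), /ɡ/ (velar), /ɢ/ (uvular).
Nasal: /n/ (alveolar), /ɳ/ (retroflex), /ɲ/ (palatal), /ŋ/ (velar), /ɴ/ (uvular).
The bilabial row has no nasal member, so the gap is the bilabial nasal /m/.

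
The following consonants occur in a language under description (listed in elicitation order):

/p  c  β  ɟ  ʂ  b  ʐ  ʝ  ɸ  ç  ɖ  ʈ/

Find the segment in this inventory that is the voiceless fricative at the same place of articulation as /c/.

/ç/

/c/ is a voiceless palatal stop.
The voiceless fricative at the same place is a voiceless palatal fricative — in this inventory, /ç/.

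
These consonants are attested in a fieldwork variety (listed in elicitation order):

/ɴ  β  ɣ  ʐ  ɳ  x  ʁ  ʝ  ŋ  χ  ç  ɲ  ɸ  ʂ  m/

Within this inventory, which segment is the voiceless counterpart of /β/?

/ɸ/

/β/ is a voiced bilabial fricative.
The voiceless counterpart is a voiceless bilabial fricative — in this inventory, /ɸ/.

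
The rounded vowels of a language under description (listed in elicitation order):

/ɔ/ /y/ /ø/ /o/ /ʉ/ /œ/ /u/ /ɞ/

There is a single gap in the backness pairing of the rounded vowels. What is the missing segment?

high: front /y/, central /ʉ/, back /u/.
high-mid: front /ø/, central —, back /o/.
low-mid: front /œ/, central /ɞ/, back /ɔ/.
The high-mid row has no central member, so the gap is the high-mid central rounded vowel /ɵ/.

/ɵ/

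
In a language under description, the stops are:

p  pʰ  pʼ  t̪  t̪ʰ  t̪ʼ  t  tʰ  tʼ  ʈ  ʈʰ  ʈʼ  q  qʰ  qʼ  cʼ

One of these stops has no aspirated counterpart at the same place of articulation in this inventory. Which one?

Bilabial: /p/ ~ /pʰ/ ~ /pʼ/
Dental: /t̪/ ~ /t̪ʰ/ ~ /t̪ʼ/
Alveolar: /t/ ~ /tʰ/ ~ /tʼ/
Retroflex: /ʈ/ ~ /ʈʰ/ ~ /ʈʼ/
Uvular: /q/ ~ /qʰ/ ~ /qʼ/
Palatal: only /cʼ/ (ejective); no aspirated partner.
So /cʼ/ is the unpaired segment.

/cʼ/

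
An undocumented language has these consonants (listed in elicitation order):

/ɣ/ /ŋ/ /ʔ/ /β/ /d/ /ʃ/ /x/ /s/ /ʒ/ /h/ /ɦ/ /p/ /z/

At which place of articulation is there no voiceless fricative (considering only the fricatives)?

bilabial: voiceless —, voiced /β/.
alveolar: voiceless /s/, voiced /z/.
postalveolar: voiceless /ʃ/, voiced /ʒ/.
velar: voiceless /x/, voiced /ɣ/.
glottal: voiceless /h/, voiced /ɦ/.
Every place of articulation has a voiceless member except bilabial, where /ɸ/ would be expected.

bilabial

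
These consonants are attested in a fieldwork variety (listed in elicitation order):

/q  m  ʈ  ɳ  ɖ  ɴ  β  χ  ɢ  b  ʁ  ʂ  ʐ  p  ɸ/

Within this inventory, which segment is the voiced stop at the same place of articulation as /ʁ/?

/ɢ/

/ʁ/ is a voiced uvular fricative.
The voiced stop at the same place is a voiced uvular stop — in this inventory, /ɢ/.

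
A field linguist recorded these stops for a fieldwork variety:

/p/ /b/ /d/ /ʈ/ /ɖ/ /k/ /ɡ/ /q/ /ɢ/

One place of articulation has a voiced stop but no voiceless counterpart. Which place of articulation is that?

alveolar

place of articulation  voiceless  voiced  
bilabial          p         b       
alveolar          —         d       
retroflex         ʈ         ɖ       
velar             k         ɡ       
uvular            q         ɢ       
Every place of articulation has a voiceless member except alveolar, where /t/ would be expected.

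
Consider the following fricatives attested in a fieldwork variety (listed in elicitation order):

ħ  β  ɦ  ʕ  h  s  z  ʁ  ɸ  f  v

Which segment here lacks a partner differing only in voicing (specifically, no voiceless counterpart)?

/ʁ/

Bilabial: /ɸ/ ~ /β/
Labiodental: /f/ ~ /v/
Alveolar: /s/ ~ /z/
Pharyngeal: /ħ/ ~ /ʕ/
Glottal: /h/ ~ /ɦ/
Uvular: only /ʁ/ (voiced); no voiceless partner.
So /ʁ/ is the unpaired segment.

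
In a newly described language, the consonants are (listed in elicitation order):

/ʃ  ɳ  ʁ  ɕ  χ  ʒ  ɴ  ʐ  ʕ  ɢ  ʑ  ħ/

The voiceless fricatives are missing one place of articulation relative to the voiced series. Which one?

place of articulation  voiceless  voiced  
postalveolar      ʃ         ʒ       
retroflex         —         ʐ       
alveolo-palatal   ɕ         ʑ       
uvular            χ         ʁ       
pharyngeal        ħ         ʕ       
Every place of articulation has a voiceless member except retroflex, where /ʂ/ would be expected.

retroflex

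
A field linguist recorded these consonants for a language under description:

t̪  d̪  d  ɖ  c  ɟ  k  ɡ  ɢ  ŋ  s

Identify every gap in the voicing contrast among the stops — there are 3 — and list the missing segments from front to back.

/t/, /ʈ/, /q/

dental: voiceless /t̪/, voiced /d̪/.
alveolar: voiceless —, voiced /d/.
retroflex: voiceless —, voiced /ɖ/.
palatal: voiceless /c/, voiced /ɟ/.
velar: voiceless /k/, voiced /ɡ/.
uvular: voiceless —, voiced /ɢ/.
Gaps, from front to back: alveolar lacks voiceless (/t/); retroflex lacks voiceless (/ʈ/); uvular lacks voiceless (/q/).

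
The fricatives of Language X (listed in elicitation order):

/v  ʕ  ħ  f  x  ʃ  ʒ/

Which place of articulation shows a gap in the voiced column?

velar

labiodental: voiceless /f/, voiced /v/.
postalveolar: voiceless /ʃ/, voiced /ʒ/.
velar: voiceless /x/, voiced —.
pharyngeal: voiceless /ħ/, voiced /ʕ/.
Every place of articulation has a voiced member except velar, where /ɣ/ would be expected.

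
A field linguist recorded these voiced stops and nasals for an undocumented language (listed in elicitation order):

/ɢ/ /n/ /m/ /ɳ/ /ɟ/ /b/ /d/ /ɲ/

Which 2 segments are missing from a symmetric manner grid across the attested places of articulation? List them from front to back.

/ɖ/, /ɴ/

bilabial: oral stop /b/, nasal /m/.
alveolar: oral stop /d/, nasal /n/.
retroflex: oral stop —, nasal /ɳ/.
palatal: oral stop /ɟ/, nasal /ɲ/.
uvular: oral stop /ɢ/, nasal —.
Gaps, from front to back: retroflex lacks oral stop (/ɖ/); uvular lacks nasal (/ɴ/).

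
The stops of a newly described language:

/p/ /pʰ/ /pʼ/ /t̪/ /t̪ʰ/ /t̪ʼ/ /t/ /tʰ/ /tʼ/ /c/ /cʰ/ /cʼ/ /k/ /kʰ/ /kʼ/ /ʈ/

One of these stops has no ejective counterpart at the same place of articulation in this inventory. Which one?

/ʈ/

Bilabial: /p/ ~ /pʰ/ ~ /pʼ/
Dental: /t̪/ ~ /t̪ʰ/ ~ /t̪ʼ/
Alveolar: /t/ ~ /tʰ/ ~ /tʼ/
Palatal: /c/ ~ /cʰ/ ~ /cʼ/
Velar: /k/ ~ /kʰ/ ~ /kʼ/
Retroflex: only /ʈ/ (plain); no ejective partner.
So /ʈ/ is the unpaired segment.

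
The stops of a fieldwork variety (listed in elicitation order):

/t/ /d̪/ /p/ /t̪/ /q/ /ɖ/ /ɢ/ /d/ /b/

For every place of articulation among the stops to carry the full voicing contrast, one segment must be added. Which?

/ʈ/

Voiceless: /p/ (bilabial), /t̪/ (dental), /t/ (alveolar), /q/ (uvular).
Voiced: /b/ (bilabial), /d̪/ (dental), /d/ (alveolar), /ɖ/ (retroflex), /ɢ/ (uvular).
The retroflex row has no voiceless member, so the gap is the voiceless retroflex stop /ʈ/.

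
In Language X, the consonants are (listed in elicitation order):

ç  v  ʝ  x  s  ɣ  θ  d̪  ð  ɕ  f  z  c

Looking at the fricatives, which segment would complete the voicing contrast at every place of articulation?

/ʑ/

labiodental: voiceless /f/, voiced /v/.
dental: voiceless /θ/, voiced /ð/.
alveolar: voiceless /s/, voiced /z/.
alveolo-palatal: voiceless /ɕ/, voiced —.
palatal: voiceless /ç/, voiced /ʝ/.
velar: voiceless /x/, voiced /ɣ/.
The alveolo-palatal row has no voiced member, so the gap is the voiced alveolo-palatal fricative /ʑ/.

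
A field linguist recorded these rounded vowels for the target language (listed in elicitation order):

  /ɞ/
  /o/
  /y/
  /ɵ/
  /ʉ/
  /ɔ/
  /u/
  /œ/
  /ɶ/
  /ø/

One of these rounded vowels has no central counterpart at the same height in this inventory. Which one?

High: /y/ ~ /ʉ/ ~ /u/
High-mid: /ø/ ~ /ɵ/ ~ /o/
Low-mid: /œ/ ~ /ɞ/ ~ /ɔ/
Low: only /ɶ/ (front); no central partner.
So /ɶ/ is the unpaired segment.

/ɶ/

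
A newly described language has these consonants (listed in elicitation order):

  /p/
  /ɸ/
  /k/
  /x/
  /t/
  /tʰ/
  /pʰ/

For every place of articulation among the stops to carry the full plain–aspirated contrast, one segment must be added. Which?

/kʰ/

place of articulation  plain     aspirated
bilabial          p         pʰ      
alveolar          t         tʰ      
velar             k         —       
The velar row has no aspirated member, so the gap is the aspirated velar stop /kʰ/.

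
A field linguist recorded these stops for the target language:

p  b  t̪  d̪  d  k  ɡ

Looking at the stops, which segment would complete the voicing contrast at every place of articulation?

place of articulation  voiceless  voiced  
bilabial          p         b       
dental            t̪        d̪      
alveolar          —         d       
velar             k         ɡ       
The alveolar row has no voiceless member, so the gap is the voiceless alveolar stop /t/.

/t/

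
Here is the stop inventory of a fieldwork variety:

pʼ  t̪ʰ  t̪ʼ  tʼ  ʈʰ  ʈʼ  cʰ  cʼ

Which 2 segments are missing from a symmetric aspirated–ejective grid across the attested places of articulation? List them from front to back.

bilabial: aspirated —, ejective /pʼ/.
dental: aspirated /t̪ʰ/, ejective /t̪ʼ/.
alveolar: aspirated —, ejective /tʼ/.
retroflex: aspirated /ʈʰ/, ejective /ʈʼ/.
palatal: aspirated /cʰ/, ejective /cʼ/.
Gaps, from front to back: bilabial lacks aspirated (/pʰ/); alveolar lacks aspirated (/tʰ/).

/pʰ/, /tʰ/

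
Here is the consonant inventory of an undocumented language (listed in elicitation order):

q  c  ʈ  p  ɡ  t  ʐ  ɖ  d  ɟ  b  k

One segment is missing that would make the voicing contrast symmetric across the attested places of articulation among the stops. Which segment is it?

Voiceless: /p/ (bilabial), /t/ (alveolar), /ʈ/ (retroflex), /c/ (palatal), /k/ (velar), /q/ (uvular).
Voiced: /b/ (bilabial), /d/ (alveolar), /ɖ/ (retroflex), /ɟ/ (palatal), /ɡ/ (velar).
The uvular row has no voiced member, so the gap is the voiced uvular stop /ɢ/.

/ɢ/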